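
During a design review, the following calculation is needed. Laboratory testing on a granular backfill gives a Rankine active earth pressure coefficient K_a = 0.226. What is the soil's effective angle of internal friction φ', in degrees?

39.1°

K_a = tan²(45° − φ/2) ⇒ 45° − φ/2 = arctan(√0.226) = 25.43°.
φ = 2(45° − 25.43°) = 39.15°.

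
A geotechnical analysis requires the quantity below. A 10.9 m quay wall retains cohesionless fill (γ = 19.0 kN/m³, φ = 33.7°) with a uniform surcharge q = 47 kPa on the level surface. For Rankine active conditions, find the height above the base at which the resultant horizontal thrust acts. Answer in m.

4.20 m

K_a = 0.2863.
Triangular part P₁ = ½K_aγH² = 323.1 at H/3 = 3.633 m; rectangular part P₂ = K_a q H = 146.7 at H/2 = 5.450 m.
ȳ = (P₁·3.633 + P₂·5.450)/(P₁+P₂) = 4.200 m.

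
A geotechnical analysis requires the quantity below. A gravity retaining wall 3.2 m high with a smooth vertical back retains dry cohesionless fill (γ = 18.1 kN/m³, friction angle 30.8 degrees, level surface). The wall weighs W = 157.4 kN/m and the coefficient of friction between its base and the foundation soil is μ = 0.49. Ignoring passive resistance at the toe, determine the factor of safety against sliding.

2.58

K_a = tan²(45° − 30.8°/2) = 0.3227.
P_a = ½K_aγH² = 0.5×0.3227×18.1×3.2² = 29.91 kN/m, acting at H/3 = 1.067 m above the base.
FS_sliding = μW / P_a = 0.49×157.4 / 29.91 = 2.579.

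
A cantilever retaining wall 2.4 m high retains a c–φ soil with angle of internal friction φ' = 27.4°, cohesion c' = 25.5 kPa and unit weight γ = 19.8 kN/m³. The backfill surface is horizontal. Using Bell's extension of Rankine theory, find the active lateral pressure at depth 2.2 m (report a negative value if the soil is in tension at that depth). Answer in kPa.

-14.9 kPa

K_a = (1 − sin φ)/(1 + sin φ) = 0.3697.
σ_a = K_a γ z − 2c√K_a = 0.3697×19.8×2.2 − 2×25.5×0.6080 = -14.91 kPa.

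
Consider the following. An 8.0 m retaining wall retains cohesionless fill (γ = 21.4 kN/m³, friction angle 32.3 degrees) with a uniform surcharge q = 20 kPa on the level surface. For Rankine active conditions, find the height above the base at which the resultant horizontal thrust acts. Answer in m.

2.92 m

K_a = 0.3035.
Triangular part P₁ = ½K_aγH² = 207.8 at H/3 = 2.667 m; rectangular part P₂ = K_a q H = 48.56 at H/2 = 4.000 m.
ȳ = (P₁·2.667 + P₂·4.000)/(P₁+P₂) = 2.919 m.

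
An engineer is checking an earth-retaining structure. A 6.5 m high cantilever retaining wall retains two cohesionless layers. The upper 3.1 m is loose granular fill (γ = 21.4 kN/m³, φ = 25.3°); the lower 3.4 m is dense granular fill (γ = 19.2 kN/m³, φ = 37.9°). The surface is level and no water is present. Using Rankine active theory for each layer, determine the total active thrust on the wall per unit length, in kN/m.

K_a1 = tan²(45°−25.3°/2) = 0.4012; K_a2 = tan²(45°−37.9°/2) = 0.2389.
Layer 1: σ at base = K_a1 γ₁ h₁ = 26.61 kPa; P₁ = ½×26.61×3.1 = 41.25.
Layer 2: σ_v at top = γ₁h₁ = 66.34; σ_h top = K_a2×66.34 = 15.85; σ_h base = K_a2×(66.34+19.2×3.4) = 31.45.
P₂ = ½(15.85+31.45)×3.4 = 80.41. Total P_a = 41.25+80.41 = 121.7 kN/m.

122 kN/m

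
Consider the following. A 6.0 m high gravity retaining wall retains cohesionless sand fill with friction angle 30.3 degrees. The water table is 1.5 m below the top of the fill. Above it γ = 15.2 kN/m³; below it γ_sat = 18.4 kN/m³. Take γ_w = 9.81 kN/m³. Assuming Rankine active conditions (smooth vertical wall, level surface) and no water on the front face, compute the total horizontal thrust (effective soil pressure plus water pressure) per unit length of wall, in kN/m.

K_a = tan²(45° − φ/2) = 0.3293.
γ' = 18.4 − 9.81 = 8.590 kN/m³. Depth below WT = 4.5 m.
σ'_h at WT = K_a γ d_w = 7.509 kPa; at base = 7.509 + K_a γ' × 4.5 = 20.24 kPa.
P₁ (0–1.5 m) = ½×7.509×1.5 = 5.631. P₂ (1.5–6.0 m) = ½(7.509+20.24)×4.5 = 62.43.
P_w = ½ γ_w h₂² = 0.5×9.81×4.5² = 99.33. Total = 5.631+62.43+99.33 = 167.4 kN/m.

167 kN/m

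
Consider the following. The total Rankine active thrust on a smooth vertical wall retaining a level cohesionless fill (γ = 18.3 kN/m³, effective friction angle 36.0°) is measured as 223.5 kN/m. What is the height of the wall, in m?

9.70 m

K_a = 0.2596. P_a = ½ K_a γ H² ⇒ H = √(2P_a/(K_a γ)).
H = √(2×223.5/(0.2596×18.3)) = 9.700 m.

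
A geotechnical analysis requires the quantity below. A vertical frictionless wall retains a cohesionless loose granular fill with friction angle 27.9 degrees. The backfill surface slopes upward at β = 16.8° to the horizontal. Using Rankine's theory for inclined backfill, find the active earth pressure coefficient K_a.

0.426

K_a = cos β · (cos β − √(cos²β − cos²φ)) / (cos β + √(cos²β − cos²φ)).
cos β = 0.9573, cos φ = 0.8838, √(cos²β − cos²φ) = 0.3680.
K_a = 0.9573 × (0.9573 − 0.3680)/(0.9573 + 0.3680) = 0.4257.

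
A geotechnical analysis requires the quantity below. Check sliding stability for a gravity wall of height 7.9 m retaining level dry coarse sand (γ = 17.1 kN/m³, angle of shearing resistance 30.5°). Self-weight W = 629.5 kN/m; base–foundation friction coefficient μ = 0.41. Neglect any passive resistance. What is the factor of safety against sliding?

K_a = tan²(45° − 30.5°/2) = 0.3267.
P_a = ½K_aγH² = 0.5×0.3267×17.1×7.9² = 174.3 kN/m, acting at H/3 = 2.633 m above the base.
FS_sliding = μW / P_a = 0.41×629.5 / 174.3 = 1.481.

1.48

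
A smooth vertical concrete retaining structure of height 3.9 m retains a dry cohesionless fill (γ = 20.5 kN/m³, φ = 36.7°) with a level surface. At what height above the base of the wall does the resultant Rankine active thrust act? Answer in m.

K_a = 0.2519.
The pressure distribution is triangular, so the resultant acts at H/3 above the base = 3.9/3 = 1.300 m.

1.30 m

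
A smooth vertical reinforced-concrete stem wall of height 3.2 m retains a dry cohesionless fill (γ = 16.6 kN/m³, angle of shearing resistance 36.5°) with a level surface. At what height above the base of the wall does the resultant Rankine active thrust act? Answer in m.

K_a = 0.2541.
The pressure distribution is triangular, so the resultant acts at H/3 above the base = 3.2/3 = 1.067 m.

1.07 m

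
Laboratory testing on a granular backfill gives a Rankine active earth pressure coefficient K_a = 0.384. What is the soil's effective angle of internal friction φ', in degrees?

26.4°

K_a = tan²(45° − φ/2) ⇒ 45° − φ/2 = arctan(√0.384) = 31.79°.
φ = 2(45° − 31.79°) = 26.43°.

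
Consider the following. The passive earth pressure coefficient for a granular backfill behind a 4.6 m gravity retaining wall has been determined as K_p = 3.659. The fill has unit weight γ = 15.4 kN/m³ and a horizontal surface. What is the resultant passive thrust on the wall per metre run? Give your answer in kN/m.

P = ½ K_p γ H² = 0.5 × 3.659 × 15.4 × 4.6² = 596.2 kN/m.

596 kN/m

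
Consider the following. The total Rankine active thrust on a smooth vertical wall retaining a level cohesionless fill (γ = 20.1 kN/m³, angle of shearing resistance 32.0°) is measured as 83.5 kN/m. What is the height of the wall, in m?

K_a = 0.3073. P_a = ½ K_a γ H² ⇒ H = √(2P_a/(K_a γ)).
H = √(2×83.5/(0.3073×20.1)) = 5.200 m.

5.20 m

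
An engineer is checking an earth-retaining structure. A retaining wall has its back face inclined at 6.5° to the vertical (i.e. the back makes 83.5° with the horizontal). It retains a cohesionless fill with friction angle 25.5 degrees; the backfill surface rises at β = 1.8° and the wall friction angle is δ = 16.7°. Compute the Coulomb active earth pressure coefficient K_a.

0.414

K_a = sin²(α+φ) / [sin²α · sin(α−δ) · (1 + √{sin(φ+δ)sin(φ−β) / (sin(α−δ)sin(α+β))})²].
With α = 83.5°, φ = 25.5°, δ = 16.7°, β = 1.8°: K_a = 0.4139.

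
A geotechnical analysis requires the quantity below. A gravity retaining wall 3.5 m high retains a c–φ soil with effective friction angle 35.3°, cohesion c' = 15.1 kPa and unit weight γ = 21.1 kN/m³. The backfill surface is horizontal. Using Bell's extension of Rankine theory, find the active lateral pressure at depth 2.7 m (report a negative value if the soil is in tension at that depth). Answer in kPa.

-0.379 kPa

K_a = (1 − sin φ)/(1 + sin φ) = 0.2675.
σ_a = K_a γ z − 2c√K_a = 0.2675×21.1×2.7 − 2×15.1×0.5172 = -0.3789 kPa.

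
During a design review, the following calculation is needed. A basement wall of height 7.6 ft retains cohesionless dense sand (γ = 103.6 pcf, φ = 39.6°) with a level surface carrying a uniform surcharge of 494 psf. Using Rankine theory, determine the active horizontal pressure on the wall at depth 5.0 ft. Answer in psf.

K_a = (1 − sin φ)/(1 + sin φ) = 0.2214.
σ_v = γz + q = 103.6 × 5.0 + 494 = 1012 psf.
σ_h = K_a σ_v = 0.2214 × 1012 = 224.1 psf.

224 psf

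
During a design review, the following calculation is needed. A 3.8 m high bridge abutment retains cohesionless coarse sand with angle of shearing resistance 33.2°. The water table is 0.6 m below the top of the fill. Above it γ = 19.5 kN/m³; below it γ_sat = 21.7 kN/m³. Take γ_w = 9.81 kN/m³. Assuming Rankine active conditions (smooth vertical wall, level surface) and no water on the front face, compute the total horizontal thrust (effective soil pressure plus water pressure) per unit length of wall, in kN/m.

K_a = tan²(45° − φ/2) = 0.2924.
γ' = 21.7 − 9.81 = 11.89 kN/m³. Depth below WT = 3.2 m.
σ'_h at WT = K_a γ d_w = 3.421 kPa; at base = 3.421 + K_a γ' × 3.2 = 14.54 kPa.
P₁ (0–0.6 m) = ½×3.421×0.6 = 1.026. P₂ (0.6–3.8 m) = ½(3.421+14.54)×3.2 = 28.74.
P_w = ½ γ_w h₂² = 0.5×9.81×3.2² = 50.23. Total = 1.026+28.74+50.23 = 80.00 kN/m.

80.0 kN/m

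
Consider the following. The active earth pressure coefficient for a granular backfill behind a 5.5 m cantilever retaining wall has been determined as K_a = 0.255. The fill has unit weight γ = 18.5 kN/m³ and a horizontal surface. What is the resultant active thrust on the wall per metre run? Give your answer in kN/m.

P = ½ K_a γ H² = 0.5 × 0.255 × 18.5 × 5.5² = 71.35 kN/m.

71.4 kN/m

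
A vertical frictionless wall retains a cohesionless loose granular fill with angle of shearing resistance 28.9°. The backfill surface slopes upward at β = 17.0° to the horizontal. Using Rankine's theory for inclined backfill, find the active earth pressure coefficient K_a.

0.408

K_a = cos β · (cos β − √(cos²β − cos²φ)) / (cos β + √(cos²β − cos²φ)).
cos β = 0.9563, cos φ = 0.8755, √(cos²β − cos²φ) = 0.3848.
K_a = 0.9563 × (0.9563 − 0.3848)/(0.9563 + 0.3848) = 0.4075.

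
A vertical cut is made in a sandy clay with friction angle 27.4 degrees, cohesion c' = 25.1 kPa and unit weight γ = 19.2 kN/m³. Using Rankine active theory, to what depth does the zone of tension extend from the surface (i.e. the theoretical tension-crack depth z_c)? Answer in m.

K_a = tan²(45° − 27.4°/2) = 0.3697; √K_a = 0.6080.
The active pressure is zero where K_a γ z = 2c√K_a, so z_c = 2c/(γ√K_a) = 2×25.1/(19.2×0.6080) = 4.300 m.

4.30 m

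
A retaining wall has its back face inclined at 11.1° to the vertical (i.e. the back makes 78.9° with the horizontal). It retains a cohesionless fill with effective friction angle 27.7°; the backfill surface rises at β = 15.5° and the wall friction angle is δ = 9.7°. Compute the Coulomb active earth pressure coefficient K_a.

0.543

K_a = sin²(α+φ) / [sin²α · sin(α−δ) · (1 + √{sin(φ+δ)sin(φ−β) / (sin(α−δ)sin(α+β))})²].
With α = 78.9°, φ = 27.7°, δ = 9.7°, β = 15.5°: K_a = 0.5427.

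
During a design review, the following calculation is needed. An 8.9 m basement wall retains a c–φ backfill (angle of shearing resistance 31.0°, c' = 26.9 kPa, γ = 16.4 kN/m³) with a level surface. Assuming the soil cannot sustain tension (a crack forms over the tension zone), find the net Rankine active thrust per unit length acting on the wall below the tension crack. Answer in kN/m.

25.3 kN/m

K_a = 0.3201; √K_a = 0.5658.
Tension-crack depth z_c = 2c/(γ√K_a) = 2×26.9/(16.4×0.5658) = 5.798 m.
σ_a at base = K_a γ H − 2c√K_a = 0.3201×16.4×8.9 − 2×26.9×0.5658 = 16.28 kPa.
P_a = ½ × 16.28 × (H − z_c) = 0.5×16.28×3.102 = 25.25 kN/m.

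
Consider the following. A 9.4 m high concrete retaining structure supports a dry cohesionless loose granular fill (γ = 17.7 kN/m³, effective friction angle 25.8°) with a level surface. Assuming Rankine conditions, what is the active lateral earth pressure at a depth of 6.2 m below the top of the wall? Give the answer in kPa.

43.2 kPa

K_a = (1 − sin φ)/(1 + sin φ) = 0.3935.
σ_h = K_a γ z = 0.3935 × 17.7 × 6.2 = 43.18 kPa.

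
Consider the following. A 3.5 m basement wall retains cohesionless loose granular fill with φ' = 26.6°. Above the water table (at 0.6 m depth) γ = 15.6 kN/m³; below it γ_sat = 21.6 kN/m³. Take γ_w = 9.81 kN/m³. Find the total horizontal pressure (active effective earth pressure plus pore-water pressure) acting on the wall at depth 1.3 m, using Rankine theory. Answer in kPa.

13.6 kPa

K_a = (1 − sin φ)/(1 + sin φ) = 0.3814.
γ' = 21.6 − 9.81 = 11.79 kN/m³.
Effective vertical stress at 1.3 m: σ'_v = 15.6×0.6 + 11.79×0.700 = 17.61 kPa.
σ'_h = K_a σ'_v = 0.3814 × 17.61 = 6.718 kPa; u = γ_w × 0.700 = 6.867 kPa.
Total σ_h = 6.718 + 6.867 = 13.59 kPa.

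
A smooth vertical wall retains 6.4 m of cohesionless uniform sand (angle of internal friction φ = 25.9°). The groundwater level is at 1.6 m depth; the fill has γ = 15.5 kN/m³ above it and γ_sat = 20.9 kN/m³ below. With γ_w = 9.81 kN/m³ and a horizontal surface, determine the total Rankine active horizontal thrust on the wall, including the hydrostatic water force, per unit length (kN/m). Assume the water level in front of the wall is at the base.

K_a = tan²(45° − φ/2) = 0.3920.
γ' = 20.9 − 9.81 = 11.09 kN/m³. Depth below WT = 4.8 m.
σ'_h at WT = K_a γ d_w = 9.721 kPa; at base = 9.721 + K_a γ' × 4.8 = 30.59 kPa.
P₁ (0–1.6 m) = ½×9.721×1.6 = 7.777. P₂ (1.6–6.4 m) = ½(9.721+30.59)×4.8 = 96.74.
P_w = ½ γ_w h₂² = 0.5×9.81×4.8² = 113.0. Total = 7.777+96.74+113.0 = 217.5 kN/m.

218 kN/m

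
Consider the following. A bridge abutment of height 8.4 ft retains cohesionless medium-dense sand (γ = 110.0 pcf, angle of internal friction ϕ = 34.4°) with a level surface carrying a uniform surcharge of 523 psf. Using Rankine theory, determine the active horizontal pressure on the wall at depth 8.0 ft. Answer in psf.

K_a = (1 − sin φ)/(1 + sin φ) = 0.2780.
σ_v = γz + q = 110.0 × 8.0 + 523 = 1403 psf.
σ_h = K_a σ_v = 0.2780 × 1403 = 390.0 psf.

390 psf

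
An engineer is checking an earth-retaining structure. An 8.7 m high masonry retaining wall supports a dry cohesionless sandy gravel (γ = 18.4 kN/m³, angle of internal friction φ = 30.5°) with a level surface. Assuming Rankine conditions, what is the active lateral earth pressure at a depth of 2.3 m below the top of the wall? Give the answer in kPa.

K_a = (1 − sin φ)/(1 + sin φ) = 0.3267.
σ_h = K_a γ z = 0.3267 × 18.4 × 2.3 = 13.82 kPa.

13.8 kPa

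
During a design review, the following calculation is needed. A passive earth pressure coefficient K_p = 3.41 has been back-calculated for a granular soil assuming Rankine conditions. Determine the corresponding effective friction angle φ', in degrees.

33.1°

K_p = (1+sin φ)/(1−sin φ) ⇒ sin φ = (K_p − 1)/(K_p + 1) = 0.5465.
φ = arcsin(0.5465) = 33.13°.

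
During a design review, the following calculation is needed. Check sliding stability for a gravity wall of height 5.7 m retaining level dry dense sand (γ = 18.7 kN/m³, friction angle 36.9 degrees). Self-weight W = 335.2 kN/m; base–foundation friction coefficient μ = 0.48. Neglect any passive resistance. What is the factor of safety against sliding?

K_a = tan²(45° − 36.9°/2) = 0.2497.
P_a = ½K_aγH² = 0.5×0.2497×18.7×5.7² = 75.85 kN/m, acting at H/3 = 1.900 m above the base.
FS_sliding = μW / P_a = 0.48×335.2 / 75.85 = 2.121.

2.12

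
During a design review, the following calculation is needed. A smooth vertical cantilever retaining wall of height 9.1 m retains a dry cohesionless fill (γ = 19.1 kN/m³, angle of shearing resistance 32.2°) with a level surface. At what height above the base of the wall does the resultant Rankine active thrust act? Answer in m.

K_a = 0.3047.
The pressure distribution is triangular, so the resultant acts at H/3 above the base = 9.1/3 = 3.033 m.

3.03 m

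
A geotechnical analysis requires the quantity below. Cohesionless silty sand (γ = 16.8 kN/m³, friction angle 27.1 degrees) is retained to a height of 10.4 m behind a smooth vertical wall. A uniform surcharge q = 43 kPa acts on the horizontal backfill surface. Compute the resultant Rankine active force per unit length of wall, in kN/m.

507 kN/m

K_a = tan²(45° − φ/2) = 0.3741.
Soil triangle: ½ K_a γ H² = 0.5×0.3741×16.8×10.4² = 339.8 kN/m.
Surcharge rectangle: K_a q H = 0.3741×43×10.4 = 167.3 kN/m.
Total = 339.8 + 167.3 = 507.1 kN/m.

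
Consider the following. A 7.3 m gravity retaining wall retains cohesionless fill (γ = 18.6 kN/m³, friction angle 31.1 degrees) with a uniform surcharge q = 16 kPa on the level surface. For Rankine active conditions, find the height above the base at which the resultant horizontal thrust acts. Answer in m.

2.67 m

K_a = 0.3188.
Triangular part P₁ = ½K_aγH² = 158.0 at H/3 = 2.433 m; rectangular part P₂ = K_a q H = 37.24 at H/2 = 3.650 m.
ȳ = (P₁·2.433 + P₂·3.650)/(P₁+P₂) = 2.665 m.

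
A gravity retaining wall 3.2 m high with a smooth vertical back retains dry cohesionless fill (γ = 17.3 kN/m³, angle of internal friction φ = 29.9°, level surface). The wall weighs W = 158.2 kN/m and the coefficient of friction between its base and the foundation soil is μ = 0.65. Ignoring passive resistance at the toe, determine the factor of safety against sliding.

K_a = tan²(45° − 29.9°/2) = 0.3347.
P_a = ½K_aγH² = 0.5×0.3347×17.3×3.2² = 29.64 kN/m, acting at H/3 = 1.067 m above the base.
FS_sliding = μW / P_a = 0.65×158.2 / 29.64 = 3.469.

3.47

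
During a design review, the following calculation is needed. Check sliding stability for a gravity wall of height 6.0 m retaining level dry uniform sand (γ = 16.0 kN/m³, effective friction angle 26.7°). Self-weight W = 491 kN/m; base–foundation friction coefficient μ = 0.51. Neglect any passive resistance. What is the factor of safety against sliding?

K_a = tan²(45° − 26.7°/2) = 0.3800.
P_a = ½K_aγH² = 0.5×0.3800×16.0×6.0² = 109.4 kN/m, acting at H/3 = 2.000 m above the base.
FS_sliding = μW / P_a = 0.51×491 / 109.4 = 2.288.

2.29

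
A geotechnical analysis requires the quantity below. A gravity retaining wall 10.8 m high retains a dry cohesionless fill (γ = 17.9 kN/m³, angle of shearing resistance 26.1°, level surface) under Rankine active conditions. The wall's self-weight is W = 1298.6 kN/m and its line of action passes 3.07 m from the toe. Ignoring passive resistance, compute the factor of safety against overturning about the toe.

K_a = tan²(45° − 26.1°/2) = 0.3889.
P_a = ½K_aγH² = 0.5×0.3889×17.9×10.8² = 406.0 kN/m, acting at H/3 = 3.600 m above the base.
Overturning moment M_o = P_a × H/3 = 406.0 × 3.600 = 1462.
Resisting moment M_r = W × 3.07 = 1298.6 × 3.07 = 3987.
FS_overturning = M_r/M_o = 3987/1462 = 2.727.

2.73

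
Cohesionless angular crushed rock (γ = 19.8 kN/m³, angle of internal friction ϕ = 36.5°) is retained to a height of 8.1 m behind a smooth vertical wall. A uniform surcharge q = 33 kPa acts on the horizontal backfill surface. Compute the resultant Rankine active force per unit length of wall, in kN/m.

K_a = tan²(45° − φ/2) = 0.2541.
Soil triangle: ½ K_a γ H² = 0.5×0.2541×19.8×8.1² = 165.0 kN/m.
Surcharge rectangle: K_a q H = 0.2541×33×8.1 = 67.91 kN/m.
Total = 165.0 + 67.91 = 232.9 kN/m.

233 kN/m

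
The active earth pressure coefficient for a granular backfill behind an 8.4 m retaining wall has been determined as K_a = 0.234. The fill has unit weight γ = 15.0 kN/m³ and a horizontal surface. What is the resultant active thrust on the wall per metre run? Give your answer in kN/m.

P = ½ K_a γ H² = 0.5 × 0.234 × 15.0 × 8.4² = 123.8 kN/m.

124 kN/m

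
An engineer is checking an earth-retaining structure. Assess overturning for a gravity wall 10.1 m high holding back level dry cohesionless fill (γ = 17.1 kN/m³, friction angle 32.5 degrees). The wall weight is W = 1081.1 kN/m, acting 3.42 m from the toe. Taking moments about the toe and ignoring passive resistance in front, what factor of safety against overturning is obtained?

K_a = tan²(45° − 32.5°/2) = 0.3010.
P_a = ½K_aγH² = 0.5×0.3010×17.1×10.1² = 262.5 kN/m, acting at H/3 = 3.367 m above the base.
Overturning moment M_o = P_a × H/3 = 262.5 × 3.367 = 883.8.
Resisting moment M_r = W × 3.42 = 1081.1 × 3.42 = 3697.
FS_overturning = M_r/M_o = 3697/883.8 = 4.184.

4.18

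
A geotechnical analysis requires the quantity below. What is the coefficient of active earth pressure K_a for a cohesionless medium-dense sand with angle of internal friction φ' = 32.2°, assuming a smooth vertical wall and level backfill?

K_a = (1 − sin φ)/(1 + sin φ) = (1 − sin 32.2°)/(1 + sin 32.2°) = 0.3047.

0.305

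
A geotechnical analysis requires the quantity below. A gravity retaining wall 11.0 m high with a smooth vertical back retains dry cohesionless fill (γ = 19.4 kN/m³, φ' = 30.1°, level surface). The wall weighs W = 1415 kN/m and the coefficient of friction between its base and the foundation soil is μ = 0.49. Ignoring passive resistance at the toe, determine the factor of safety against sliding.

K_a = tan²(45° − 30.1°/2) = 0.3320.
P_a = ½K_aγH² = 0.5×0.3320×19.4×11.0² = 389.7 kN/m, acting at H/3 = 3.667 m above the base.
FS_sliding = μW / P_a = 0.49×1415 / 389.7 = 1.779.

1.78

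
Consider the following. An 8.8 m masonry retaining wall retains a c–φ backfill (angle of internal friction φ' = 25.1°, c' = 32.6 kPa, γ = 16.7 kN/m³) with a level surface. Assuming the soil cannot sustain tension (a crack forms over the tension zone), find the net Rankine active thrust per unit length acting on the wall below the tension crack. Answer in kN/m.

23.9 kN/m

K_a = 0.4043; √K_a = 0.6358.
Tension-crack depth z_c = 2c/(γ√K_a) = 2×32.6/(16.7×0.6358) = 6.140 m.
σ_a at base = K_a γ H − 2c√K_a = 0.4043×16.7×8.8 − 2×32.6×0.6358 = 17.96 kPa.
P_a = ½ × 17.96 × (H − z_c) = 0.5×17.96×2.660 = 23.88 kN/m.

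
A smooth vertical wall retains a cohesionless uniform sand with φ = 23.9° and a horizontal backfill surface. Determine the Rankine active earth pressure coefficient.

K_a = (1 − sin φ)/(1 + sin φ) = (1 − sin 23.9°)/(1 + sin 23.9°) = 0.4233.

0.423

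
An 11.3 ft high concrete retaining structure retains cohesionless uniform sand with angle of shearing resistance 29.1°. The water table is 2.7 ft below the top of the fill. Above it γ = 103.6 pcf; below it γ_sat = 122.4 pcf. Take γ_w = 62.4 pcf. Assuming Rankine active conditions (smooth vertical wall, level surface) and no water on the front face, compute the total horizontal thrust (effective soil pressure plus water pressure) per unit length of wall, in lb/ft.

K_a = tan²(45° − φ/2) = 0.3456.
γ' = 122.4 − 62.4 = 60.00 pcf. Depth below WT = 8.6 ft.
σ'_h at WT = K_a γ d_w = 96.67 psf; at base = 96.67 + K_a γ' × 8.6 = 275.0 psf.
P₁ (0–2.7 ft) = ½×96.67×2.7 = 130.5. P₂ (2.7–11.3 ft) = ½(96.67+275.0)×8.6 = 1598.
P_w = ½ γ_w h₂² = 0.5×62.4×8.6² = 2308. Total = 130.5+1598+2308 = 4036 lb/ft.

4040 lb/ft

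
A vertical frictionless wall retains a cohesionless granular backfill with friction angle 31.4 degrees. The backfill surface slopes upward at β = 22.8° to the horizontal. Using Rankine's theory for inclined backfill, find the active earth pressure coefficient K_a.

K_a = cos β · (cos β − √(cos²β − cos²φ)) / (cos β + √(cos²β − cos²φ)).
cos β = 0.9219, cos φ = 0.8536, √(cos²β − cos²φ) = 0.3483.
K_a = 0.9219 × (0.9219 − 0.3483)/(0.9219 + 0.3483) = 0.4163.

0.416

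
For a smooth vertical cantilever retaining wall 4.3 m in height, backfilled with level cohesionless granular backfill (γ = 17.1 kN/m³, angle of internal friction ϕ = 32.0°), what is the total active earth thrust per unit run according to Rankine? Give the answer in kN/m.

48.6 kN/m

K_a = tan²(45° − φ/2) = 0.3073.
P_a = ½ K_a γ H² = 0.5 × 0.3073 × 17.1 × 4.3² = 48.57 kN/m.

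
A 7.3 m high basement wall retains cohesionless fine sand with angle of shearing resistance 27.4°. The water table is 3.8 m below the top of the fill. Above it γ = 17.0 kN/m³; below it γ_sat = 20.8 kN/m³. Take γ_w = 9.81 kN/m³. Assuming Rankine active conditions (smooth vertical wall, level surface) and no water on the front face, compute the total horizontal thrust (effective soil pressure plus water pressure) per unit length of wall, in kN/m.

K_a = tan²(45° − φ/2) = 0.3697.
γ' = 20.8 − 9.81 = 10.99 kN/m³. Depth below WT = 3.5 m.
σ'_h at WT = K_a γ d_w = 23.88 kPa; at base = 23.88 + K_a γ' × 3.5 = 38.10 kPa.
P₁ (0–3.8 m) = ½×23.88×3.8 = 45.37. P₂ (3.8–7.3 m) = ½(23.88+38.10)×3.5 = 108.5.
P_w = ½ γ_w h₂² = 0.5×9.81×3.5² = 60.09. Total = 45.37+108.5+60.09 = 213.9 kN/m.

214 kN/m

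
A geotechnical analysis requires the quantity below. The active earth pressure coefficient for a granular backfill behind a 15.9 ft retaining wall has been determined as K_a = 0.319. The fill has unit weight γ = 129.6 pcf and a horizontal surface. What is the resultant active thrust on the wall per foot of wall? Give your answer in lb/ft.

P = ½ K_a γ H² = 0.5 × 0.319 × 129.6 × 15.9² = 5226 lb/ft.

5230 lb/ft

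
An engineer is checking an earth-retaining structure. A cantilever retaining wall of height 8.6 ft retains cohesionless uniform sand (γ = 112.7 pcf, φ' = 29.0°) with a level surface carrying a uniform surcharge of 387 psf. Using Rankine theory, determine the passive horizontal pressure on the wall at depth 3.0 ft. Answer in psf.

2090 psf

K_p = (1 + sin φ)/(1 − sin φ) = 2.882.
σ_v = γz + q = 112.7 × 3.0 + 387 = 725.1 psf.
σ_h = K_p σ_v = 2.882 × 725.1 = 2090 psf.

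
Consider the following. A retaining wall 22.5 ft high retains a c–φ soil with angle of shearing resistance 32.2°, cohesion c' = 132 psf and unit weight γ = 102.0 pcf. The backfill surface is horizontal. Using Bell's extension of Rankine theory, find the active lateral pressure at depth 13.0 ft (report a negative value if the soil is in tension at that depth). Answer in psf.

K_a = (1 − sin φ)/(1 + sin φ) = 0.3047.
σ_a = K_a γ z − 2c√K_a = 0.3047×102.0×13.0 − 2×132×0.5520 = 258.3 psf.

258 psf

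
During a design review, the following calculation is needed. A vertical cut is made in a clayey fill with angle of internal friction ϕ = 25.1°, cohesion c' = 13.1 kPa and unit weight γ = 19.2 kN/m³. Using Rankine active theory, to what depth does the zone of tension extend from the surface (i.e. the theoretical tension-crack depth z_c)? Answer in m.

2.15 m

K_a = tan²(45° − 25.1°/2) = 0.4043; √K_a = 0.6358.
The active pressure is zero where K_a γ z = 2c√K_a, so z_c = 2c/(γ√K_a) = 2×13.1/(19.2×0.6358) = 2.146 m.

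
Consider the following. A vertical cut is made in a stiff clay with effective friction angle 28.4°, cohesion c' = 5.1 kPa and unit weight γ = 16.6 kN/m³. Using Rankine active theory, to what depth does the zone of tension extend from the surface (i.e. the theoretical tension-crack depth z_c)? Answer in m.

1.03 m

K_a = tan²(45° − 28.4°/2) = 0.3554; √K_a = 0.5961.
The active pressure is zero where K_a γ z = 2c√K_a, so z_c = 2c/(γ√K_a) = 2×5.1/(16.6×0.5961) = 1.031 m.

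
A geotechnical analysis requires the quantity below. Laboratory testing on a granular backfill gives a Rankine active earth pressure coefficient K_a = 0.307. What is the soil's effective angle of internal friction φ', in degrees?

32.0°

K_a = tan²(45° − φ/2) ⇒ 45° − φ/2 = arctan(√0.307) = 28.99°.
φ = 2(45° − 28.99°) = 32.02°.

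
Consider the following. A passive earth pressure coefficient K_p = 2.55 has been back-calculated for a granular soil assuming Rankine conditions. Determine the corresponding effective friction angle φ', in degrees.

25.9°

K_p = (1+sin φ)/(1−sin φ) ⇒ sin φ = (K_p − 1)/(K_p + 1) = 0.4366.
φ = arcsin(0.4366) = 25.89°.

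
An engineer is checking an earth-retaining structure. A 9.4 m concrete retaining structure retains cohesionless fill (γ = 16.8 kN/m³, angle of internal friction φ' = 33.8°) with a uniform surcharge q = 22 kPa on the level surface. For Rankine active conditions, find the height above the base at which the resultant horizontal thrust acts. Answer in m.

3.47 m

K_a = 0.2851.
Triangular part P₁ = ½K_aγH² = 211.6 at H/3 = 3.133 m; rectangular part P₂ = K_a q H = 58.96 at H/2 = 4.700 m.
ȳ = (P₁·3.133 + P₂·4.700)/(P₁+P₂) = 3.475 m.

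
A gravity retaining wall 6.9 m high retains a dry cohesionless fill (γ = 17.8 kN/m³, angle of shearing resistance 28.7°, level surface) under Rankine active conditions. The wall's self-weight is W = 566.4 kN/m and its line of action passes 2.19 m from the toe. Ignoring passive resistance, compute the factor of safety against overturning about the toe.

K_a = tan²(45° − 28.7°/2) = 0.3511.
P_a = ½K_aγH² = 0.5×0.3511×17.8×6.9² = 148.8 kN/m, acting at H/3 = 2.300 m above the base.
Overturning moment M_o = P_a × H/3 = 148.8 × 2.300 = 342.2.
Resisting moment M_r = W × 2.19 = 566.4 × 2.19 = 1240.
FS_overturning = M_r/M_o = 1240/342.2 = 3.625.

3.62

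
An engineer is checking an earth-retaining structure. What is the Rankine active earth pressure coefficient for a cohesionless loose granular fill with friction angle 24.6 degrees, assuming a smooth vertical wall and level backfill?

0.412

K_a = tan²(45° − φ/2) = tan²(32.70°) = 0.4121.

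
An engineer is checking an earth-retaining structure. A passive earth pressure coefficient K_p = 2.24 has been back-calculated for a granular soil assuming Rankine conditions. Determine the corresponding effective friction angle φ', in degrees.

K_p = (1+sin φ)/(1−sin φ) ⇒ sin φ = (K_p − 1)/(K_p + 1) = 0.3827.
φ = arcsin(0.3827) = 22.50°.

22.5°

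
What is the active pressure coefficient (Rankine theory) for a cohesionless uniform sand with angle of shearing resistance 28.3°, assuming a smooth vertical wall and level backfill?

K_a = tan²(45° − φ/2) = tan²(30.85°) = 0.3568.

0.357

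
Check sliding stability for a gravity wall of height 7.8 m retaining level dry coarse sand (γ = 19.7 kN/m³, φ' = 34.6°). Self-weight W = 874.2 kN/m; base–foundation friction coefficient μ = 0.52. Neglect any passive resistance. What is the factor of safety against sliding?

K_a = tan²(45° − 34.6°/2) = 0.2756.
P_a = ½K_aγH² = 0.5×0.2756×19.7×7.8² = 165.2 kN/m, acting at H/3 = 2.600 m above the base.
FS_sliding = μW / P_a = 0.52×874.2 / 165.2 = 2.752.

2.75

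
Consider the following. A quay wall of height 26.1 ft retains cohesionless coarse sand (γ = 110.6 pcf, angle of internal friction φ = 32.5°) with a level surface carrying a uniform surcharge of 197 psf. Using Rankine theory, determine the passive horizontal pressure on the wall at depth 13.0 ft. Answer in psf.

5430 psf

K_p = (1 + sin φ)/(1 − sin φ) = 3.322.
σ_v = γz + q = 110.6 × 13.0 + 197 = 1635 psf.
σ_h = K_p σ_v = 3.322 × 1635 = 5432 psf.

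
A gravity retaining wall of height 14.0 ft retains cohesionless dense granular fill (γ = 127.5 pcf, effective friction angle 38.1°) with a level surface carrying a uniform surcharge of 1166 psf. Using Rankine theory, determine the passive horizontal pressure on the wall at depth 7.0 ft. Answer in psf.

8690 psf

K_p = (1 + sin φ)/(1 − sin φ) = 4.222.
σ_v = γz + q = 127.5 × 7.0 + 1166 = 2058 psf.
σ_h = K_p σ_v = 4.222 × 2058 = 8692 psf.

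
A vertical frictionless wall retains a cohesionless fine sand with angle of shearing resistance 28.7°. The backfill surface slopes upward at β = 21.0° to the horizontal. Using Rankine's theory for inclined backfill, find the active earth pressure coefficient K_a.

0.457

K_a = cos β · (cos β − √(cos²β − cos²φ)) / (cos β + √(cos²β − cos²φ)).
cos β = 0.9336, cos φ = 0.8771, √(cos²β − cos²φ) = 0.3197.
K_a = 0.9336 × (0.9336 − 0.3197)/(0.9336 + 0.3197) = 0.4573.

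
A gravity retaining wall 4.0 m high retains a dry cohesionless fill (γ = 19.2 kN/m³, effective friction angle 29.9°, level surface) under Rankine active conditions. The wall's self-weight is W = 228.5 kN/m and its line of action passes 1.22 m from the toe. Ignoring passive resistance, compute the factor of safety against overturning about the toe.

K_a = tan²(45° − 29.9°/2) = 0.3347.
P_a = ½K_aγH² = 0.5×0.3347×19.2×4.0² = 51.41 kN/m, acting at H/3 = 1.333 m above the base.
Overturning moment M_o = P_a × H/3 = 51.41 × 1.333 = 68.54.
Resisting moment M_r = W × 1.22 = 228.5 × 1.22 = 278.8.
FS_overturning = M_r/M_o = 278.8/68.54 = 4.067.

4.07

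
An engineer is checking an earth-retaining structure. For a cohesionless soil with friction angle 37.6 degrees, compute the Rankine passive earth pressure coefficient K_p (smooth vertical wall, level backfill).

4.13

K_p = (1 + sin φ)/(1 − sin φ) = tan²(45° + 37.6°/2) = 4.130.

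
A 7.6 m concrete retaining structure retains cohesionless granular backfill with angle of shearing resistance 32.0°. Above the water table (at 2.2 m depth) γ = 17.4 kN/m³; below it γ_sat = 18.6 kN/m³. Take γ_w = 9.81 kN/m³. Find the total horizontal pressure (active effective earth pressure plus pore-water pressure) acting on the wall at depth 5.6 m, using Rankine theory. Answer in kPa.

K_a = (1 − sin φ)/(1 + sin φ) = 0.3073.
γ' = 18.6 − 9.81 = 8.790 kN/m³.
Effective vertical stress at 5.6 m: σ'_v = 17.4×2.2 + 8.790×3.40 = 68.17 kPa.
σ'_h = K_a σ'_v = 0.3073 × 68.17 = 20.94 kPa; u = γ_w × 3.40 = 33.35 kPa.
Total σ_h = 20.94 + 33.35 = 54.30 kPa.

54.3 kPa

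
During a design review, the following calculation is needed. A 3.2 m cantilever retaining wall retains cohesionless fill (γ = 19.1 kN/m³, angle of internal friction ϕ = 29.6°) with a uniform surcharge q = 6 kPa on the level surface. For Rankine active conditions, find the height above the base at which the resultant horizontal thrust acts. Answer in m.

1.15 m

K_a = 0.3387.
Triangular part P₁ = ½K_aγH² = 33.13 at H/3 = 1.067 m; rectangular part P₂ = K_a q H = 6.504 at H/2 = 1.600 m.
ȳ = (P₁·1.067 + P₂·1.600)/(P₁+P₂) = 1.154 m.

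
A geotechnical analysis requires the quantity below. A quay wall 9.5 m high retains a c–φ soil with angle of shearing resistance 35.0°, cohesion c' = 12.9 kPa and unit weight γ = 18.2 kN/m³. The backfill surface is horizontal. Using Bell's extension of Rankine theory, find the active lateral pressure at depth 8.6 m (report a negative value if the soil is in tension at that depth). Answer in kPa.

K_a = (1 − sin φ)/(1 + sin φ) = 0.2710.
σ_a = K_a γ z − 2c√K_a = 0.2710×18.2×8.6 − 2×12.9×0.5206 = 28.98 kPa.

29.0 kPa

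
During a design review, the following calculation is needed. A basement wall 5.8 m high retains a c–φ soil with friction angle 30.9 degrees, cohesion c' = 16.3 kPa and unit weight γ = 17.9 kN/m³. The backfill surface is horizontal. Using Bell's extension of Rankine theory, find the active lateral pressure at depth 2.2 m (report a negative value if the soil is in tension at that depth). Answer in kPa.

K_a = (1 − sin φ)/(1 + sin φ) = 0.3214.
σ_a = K_a γ z − 2c√K_a = 0.3214×17.9×2.2 − 2×16.3×0.5669 = -5.825 kPa.

-5.82 kPa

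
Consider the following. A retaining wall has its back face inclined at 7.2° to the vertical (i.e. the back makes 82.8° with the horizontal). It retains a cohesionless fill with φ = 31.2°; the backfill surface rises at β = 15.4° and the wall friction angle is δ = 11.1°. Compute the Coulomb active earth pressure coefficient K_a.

0.430

K_a = sin²(α+φ) / [sin²α · sin(α−δ) · (1 + √{sin(φ+δ)sin(φ−β) / (sin(α−δ)sin(α+β))})²].
With α = 82.8°, φ = 31.2°, δ = 11.1°, β = 15.4°: K_a = 0.4297.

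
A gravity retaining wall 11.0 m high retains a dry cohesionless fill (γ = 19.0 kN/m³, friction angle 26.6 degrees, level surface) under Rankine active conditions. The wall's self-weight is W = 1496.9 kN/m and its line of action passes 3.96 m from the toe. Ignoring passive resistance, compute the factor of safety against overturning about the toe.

K_a = tan²(45° − 26.6°/2) = 0.3814.
P_a = ½K_aγH² = 0.5×0.3814×19.0×11.0² = 438.5 kN/m, acting at H/3 = 3.667 m above the base.
Overturning moment M_o = P_a × H/3 = 438.5 × 3.667 = 1608.
Resisting moment M_r = W × 3.96 = 1496.9 × 3.96 = 5928.
FS_overturning = M_r/M_o = 5928/1608 = 3.687.

3.69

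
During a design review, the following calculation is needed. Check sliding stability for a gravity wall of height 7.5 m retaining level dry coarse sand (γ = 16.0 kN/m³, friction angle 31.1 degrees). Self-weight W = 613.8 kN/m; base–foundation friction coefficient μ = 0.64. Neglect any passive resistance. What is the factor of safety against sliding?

K_a = tan²(45° − 31.1°/2) = 0.3188.
P_a = ½K_aγH² = 0.5×0.3188×16.0×7.5² = 143.5 kN/m, acting at H/3 = 2.500 m above the base.
FS_sliding = μW / P_a = 0.64×613.8 / 143.5 = 2.738.

2.74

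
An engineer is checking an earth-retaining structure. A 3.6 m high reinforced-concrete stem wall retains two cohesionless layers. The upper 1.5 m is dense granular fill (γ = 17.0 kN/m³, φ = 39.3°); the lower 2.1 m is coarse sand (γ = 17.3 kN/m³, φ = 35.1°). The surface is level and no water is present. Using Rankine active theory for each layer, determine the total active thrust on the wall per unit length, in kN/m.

29.0 kN/m

K_a1 = tan²(45°−39.3°/2) = 0.2245; K_a2 = tan²(45°−35.1°/2) = 0.2698.
Layer 1: σ at base = K_a1 γ₁ h₁ = 5.724 kPa; P₁ = ½×5.724×1.5 = 4.293.
Layer 2: σ_v at top = γ₁h₁ = 25.50; σ_h top = K_a2×25.50 = 6.881; σ_h base = K_a2×(25.50+17.3×2.1) = 16.68.
P₂ = ½(6.881+16.68)×2.1 = 24.74. Total P_a = 4.293+24.74 = 29.04 kN/m.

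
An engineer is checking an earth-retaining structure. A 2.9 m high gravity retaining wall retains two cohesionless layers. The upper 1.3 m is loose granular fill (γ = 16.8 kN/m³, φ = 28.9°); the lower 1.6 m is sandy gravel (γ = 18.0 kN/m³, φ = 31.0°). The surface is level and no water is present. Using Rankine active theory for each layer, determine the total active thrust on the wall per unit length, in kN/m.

K_a1 = tan²(45°−28.9°/2) = 0.3484; K_a2 = tan²(45°−31.0°/2) = 0.3201.
Layer 1: σ at base = K_a1 γ₁ h₁ = 7.608 kPa; P₁ = ½×7.608×1.3 = 4.945.
Layer 2: σ_v at top = γ₁h₁ = 21.84; σ_h top = K_a2×21.84 = 6.991; σ_h base = K_a2×(21.84+18.0×1.6) = 16.21.
P₂ = ½(6.991+16.21)×1.6 = 18.56. Total P_a = 4.945+18.56 = 23.51 kN/m.

23.5 kN/m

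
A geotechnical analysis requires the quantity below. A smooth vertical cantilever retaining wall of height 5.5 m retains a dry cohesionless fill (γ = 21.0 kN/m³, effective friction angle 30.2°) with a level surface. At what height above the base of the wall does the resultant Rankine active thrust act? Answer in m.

K_a = 0.3307.
The pressure distribution is triangular, so the resultant acts at H/3 above the base = 5.5/3 = 1.833 m.

1.83 m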